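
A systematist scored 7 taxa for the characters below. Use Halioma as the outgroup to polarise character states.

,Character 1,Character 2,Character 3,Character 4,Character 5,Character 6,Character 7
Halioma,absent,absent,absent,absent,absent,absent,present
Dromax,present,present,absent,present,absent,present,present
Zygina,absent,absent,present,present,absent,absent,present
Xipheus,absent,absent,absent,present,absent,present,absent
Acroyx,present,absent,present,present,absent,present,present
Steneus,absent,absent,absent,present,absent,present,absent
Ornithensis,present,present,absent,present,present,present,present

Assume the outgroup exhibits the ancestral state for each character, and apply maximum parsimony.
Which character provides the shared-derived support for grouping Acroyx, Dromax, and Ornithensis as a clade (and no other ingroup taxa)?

Character polarity is set by the outgroup: the derived state is whichever differs from the outgroup's state, so for Character 7 the derived state is 'absent', and for the remaining characters it is 'present'.
Character 1: derived state 'present' in Acroyx, Dromax, and Ornithensis only — synapomorphy for {Acroyx, Dromax, Ornithensis}.
Character 2: derived state 'present' in Dromax and Ornithensis only — synapomorphy for {Dromax, Ornithensis}.
Character 3 (state 'present') occurs in Acroyx and Zygina but conflicts with the nesting implied by the other characters — most parsimoniously interpreted as homoplasy.
Character 4 (derived state 'present') is shared by all ingroup taxa — unites the whole ingroup.
Character 5 (derived state 'present') is unique to Ornithensis (autapomorphy; uninformative for grouping).
Character 6 (derived state 'present') is shared by Acroyx, Dromax, Ornithensis, Steneus, and Xipheus — a synapomorphy uniting that clade.
Only Steneus and Xipheus show the derived state 'absent' for Character 7, supporting them as a clade.
Most parsimonious ingroup topology: (((Xipheus,Steneus),((Dromax,Ornithensis),Acroyx)),Zygina).
The clade {Acroyx, Dromax, Ornithensis} is supported by Character 1: its derived state 'present' occurs in exactly those taxa and in no other taxon (including the outgroup).

Character 1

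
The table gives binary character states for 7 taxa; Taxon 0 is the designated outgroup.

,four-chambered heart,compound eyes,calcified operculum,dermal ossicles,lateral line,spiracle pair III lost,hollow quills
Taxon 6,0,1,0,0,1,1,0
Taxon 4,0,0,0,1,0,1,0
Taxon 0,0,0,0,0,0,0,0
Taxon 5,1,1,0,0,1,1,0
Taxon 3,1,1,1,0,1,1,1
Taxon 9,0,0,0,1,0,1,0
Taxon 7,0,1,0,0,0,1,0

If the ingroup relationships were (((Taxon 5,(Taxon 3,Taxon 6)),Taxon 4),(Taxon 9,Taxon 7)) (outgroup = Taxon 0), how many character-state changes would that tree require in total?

10

Map each character onto (((Taxon 5,(Taxon 3,Taxon 6)),Taxon 4),(Taxon 9,Taxon 7)) (rooted by Taxon 0) and count the minimum state changes it requires (Fitch parsimony):
four-chambered heart: 2; compound eyes: 2; calcified operculum: 1; dermal ossicles: 2; lateral line: 1; spiracle pair III lost: 1; hollow quills: 1.
Total tree length = 10.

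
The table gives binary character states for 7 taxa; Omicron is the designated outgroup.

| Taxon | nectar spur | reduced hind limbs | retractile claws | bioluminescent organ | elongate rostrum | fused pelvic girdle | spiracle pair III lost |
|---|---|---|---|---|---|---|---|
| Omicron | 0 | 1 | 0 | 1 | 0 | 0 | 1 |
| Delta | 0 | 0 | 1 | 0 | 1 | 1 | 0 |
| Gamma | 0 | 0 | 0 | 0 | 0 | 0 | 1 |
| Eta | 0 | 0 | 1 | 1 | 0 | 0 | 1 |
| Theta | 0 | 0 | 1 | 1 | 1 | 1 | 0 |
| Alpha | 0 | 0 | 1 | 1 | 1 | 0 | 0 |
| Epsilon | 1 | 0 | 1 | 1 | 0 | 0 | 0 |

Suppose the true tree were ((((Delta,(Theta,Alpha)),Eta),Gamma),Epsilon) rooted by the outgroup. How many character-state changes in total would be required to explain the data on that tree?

Map each character onto ((((Delta,(Theta,Alpha)),Eta),Gamma),Epsilon) (rooted by Omicron) and count the minimum state changes it requires (Fitch parsimony):
nectar spur: 1; reduced hind limbs: 1; retractile claws: 2; bioluminescent organ: 2; elongate rostrum: 1; fused pelvic girdle: 2; spiracle pair III lost: 2.
Total tree length = 11.

11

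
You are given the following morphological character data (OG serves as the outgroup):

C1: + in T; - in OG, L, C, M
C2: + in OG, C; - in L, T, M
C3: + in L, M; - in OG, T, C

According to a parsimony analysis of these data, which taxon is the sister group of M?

L

Character polarity is set by the outgroup: the derived state is whichever differs from the outgroup's state, so for C2 the derived state is '-', and for the remaining characters it is '+'.
C1: derived state '+' in T only — an autapomorphy, so it tells us nothing about relationships among taxa.
C2 (derived state '-') is shared by L, M, and T — a synapomorphy uniting that clade.
Only L and M show the derived state '+' for C3, supporting them as a clade.
Most parsimonious ingroup topology: (((L,M),T),C).
M and L form a cherry on this tree, so they are sister taxa.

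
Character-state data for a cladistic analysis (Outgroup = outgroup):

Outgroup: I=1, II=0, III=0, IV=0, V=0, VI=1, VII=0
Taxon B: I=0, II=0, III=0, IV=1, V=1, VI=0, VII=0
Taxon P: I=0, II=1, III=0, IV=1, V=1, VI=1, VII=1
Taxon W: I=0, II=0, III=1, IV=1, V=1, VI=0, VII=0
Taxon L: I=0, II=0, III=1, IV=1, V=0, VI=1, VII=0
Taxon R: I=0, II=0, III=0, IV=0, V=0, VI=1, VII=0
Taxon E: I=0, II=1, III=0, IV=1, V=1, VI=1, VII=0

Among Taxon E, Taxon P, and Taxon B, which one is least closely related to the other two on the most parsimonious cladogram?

Character polarity is set by the outgroup: the derived state is whichever differs from the outgroup's state, so for I, VI the derived state is '0', and for the remaining characters it is '1'.
I (derived state '0') is shared by all ingroup taxa — unites the whole ingroup.
Only Taxon E and Taxon P show the derived state '1' for II, supporting them as a clade.
III (state '1') occurs in Taxon L and Taxon W but conflicts with the nesting implied by the other characters — most parsimoniously interpreted as homoplasy.
Only Taxon B, Taxon E, Taxon L, Taxon P, and Taxon W show the derived state '1' for IV, supporting them as a clade.
V (derived state '1') is shared by Taxon B, Taxon E, Taxon P, and Taxon W — a synapomorphy uniting that clade.
VI: derived state '0' in Taxon B and Taxon W only — synapomorphy for {Taxon B, Taxon W}.
VII: derived state '1' in Taxon P only — an autapomorphy, so it tells us nothing about relationships among taxa.
Most parsimonious ingroup topology: ((((Taxon B,Taxon W),(Taxon P,Taxon E)),Taxon L),Taxon R).
Taxon P and Taxon E share a more recent common ancestor with each other than either does with Taxon B, so Taxon B is the least closely related of the three.

Taxon B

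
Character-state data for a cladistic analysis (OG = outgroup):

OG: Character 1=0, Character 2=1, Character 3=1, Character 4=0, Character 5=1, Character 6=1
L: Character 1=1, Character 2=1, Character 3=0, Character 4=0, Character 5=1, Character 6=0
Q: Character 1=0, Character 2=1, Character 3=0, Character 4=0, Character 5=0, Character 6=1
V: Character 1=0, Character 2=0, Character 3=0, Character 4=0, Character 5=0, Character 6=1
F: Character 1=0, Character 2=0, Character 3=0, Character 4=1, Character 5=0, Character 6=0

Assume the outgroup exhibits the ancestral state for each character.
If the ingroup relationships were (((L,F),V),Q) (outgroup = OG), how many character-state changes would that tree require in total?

Map each character onto (((L,F),V),Q) (rooted by OG) and count the minimum state changes it requires (Fitch parsimony):
Character 1: 1; Character 2: 2; Character 3: 1; Character 4: 1; Character 5: 2; Character 6: 1.
Total tree length = 8.

8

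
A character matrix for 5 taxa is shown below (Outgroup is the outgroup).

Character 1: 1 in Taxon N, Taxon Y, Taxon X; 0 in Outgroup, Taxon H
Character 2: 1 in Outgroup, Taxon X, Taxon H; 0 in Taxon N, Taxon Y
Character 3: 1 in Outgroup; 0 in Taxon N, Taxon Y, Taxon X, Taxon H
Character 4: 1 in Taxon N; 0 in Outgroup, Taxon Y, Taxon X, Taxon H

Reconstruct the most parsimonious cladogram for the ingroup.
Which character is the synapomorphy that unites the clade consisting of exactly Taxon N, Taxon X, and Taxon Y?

Character 1

Character polarity is set by the outgroup: the derived state is whichever differs from the outgroup's state, so for Character 2, Character 3 the derived state is '0', and for the remaining characters it is '1'.
Only Taxon N, Taxon X, and Taxon Y show the derived state '1' for Character 1, supporting them as a clade.
Character 2 (derived state '0') is shared by Taxon N and Taxon Y — a synapomorphy uniting that clade.
Character 3 (derived state '0') is shared by all ingroup taxa — unites the whole ingroup.
Character 4: derived state '1' in Taxon N only — an autapomorphy, so it tells us nothing about relationships among taxa.
Most parsimonious ingroup topology: (((Taxon N,Taxon Y),Taxon X),Taxon H).
The clade {Taxon N, Taxon X, Taxon Y} is supported by Character 1: its derived state '1' occurs in exactly those taxa and in no other taxon (including the outgroup).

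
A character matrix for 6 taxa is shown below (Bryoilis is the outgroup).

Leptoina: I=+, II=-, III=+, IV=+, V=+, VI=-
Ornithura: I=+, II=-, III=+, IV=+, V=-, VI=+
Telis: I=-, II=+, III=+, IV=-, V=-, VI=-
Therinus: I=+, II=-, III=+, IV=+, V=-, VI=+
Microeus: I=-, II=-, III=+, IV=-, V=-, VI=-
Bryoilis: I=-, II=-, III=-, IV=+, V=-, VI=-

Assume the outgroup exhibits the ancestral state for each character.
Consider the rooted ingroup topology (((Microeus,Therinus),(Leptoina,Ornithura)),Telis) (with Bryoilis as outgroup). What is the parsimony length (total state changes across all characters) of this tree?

9

Map each character onto (((Microeus,Therinus),(Leptoina,Ornithura)),Telis) (rooted by Bryoilis) and count the minimum state changes it requires (Fitch parsimony):
I: 2; II: 1; III: 1; IV: 2; V: 1; VI: 2.
Total tree length = 9.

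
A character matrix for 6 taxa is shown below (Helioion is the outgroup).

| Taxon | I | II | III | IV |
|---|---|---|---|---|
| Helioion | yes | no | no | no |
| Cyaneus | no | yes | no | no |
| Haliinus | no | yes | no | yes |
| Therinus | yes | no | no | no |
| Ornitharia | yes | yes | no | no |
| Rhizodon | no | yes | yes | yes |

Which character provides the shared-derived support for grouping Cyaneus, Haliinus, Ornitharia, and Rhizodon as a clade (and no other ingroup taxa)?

II

Character polarity is set by the outgroup: the derived state is whichever differs from the outgroup's state, so for I the derived state is 'no', and for the remaining characters it is 'yes'.
I (derived state 'no') is shared by Cyaneus, Haliinus, and Rhizodon — a synapomorphy uniting that clade.
II: derived state 'yes' in Cyaneus, Haliinus, Ornitharia, and Rhizodon only — synapomorphy for {Cyaneus, Haliinus, Ornitharia, Rhizodon}.
III (derived state 'yes') is unique to Rhizodon (autapomorphy; uninformative for grouping).
IV (derived state 'yes') is shared by Haliinus and Rhizodon — a synapomorphy uniting that clade.
Most parsimonious ingroup topology: (((Cyaneus,(Haliinus,Rhizodon)),Ornitharia),Therinus).
The clade {Cyaneus, Haliinus, Ornitharia, Rhizodon} is supported by II: its derived state 'yes' occurs in exactly those taxa and in no other taxon (including the outgroup).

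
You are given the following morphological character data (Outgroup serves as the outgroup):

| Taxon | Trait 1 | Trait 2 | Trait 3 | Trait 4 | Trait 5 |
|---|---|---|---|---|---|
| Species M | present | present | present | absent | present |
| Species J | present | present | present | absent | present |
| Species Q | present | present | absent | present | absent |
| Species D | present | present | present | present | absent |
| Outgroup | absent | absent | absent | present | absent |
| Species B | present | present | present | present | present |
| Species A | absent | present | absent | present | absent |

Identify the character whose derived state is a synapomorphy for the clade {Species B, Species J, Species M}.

Character polarity is set by the outgroup: the derived state is whichever differs from the outgroup's state, so for Trait 4 the derived state is 'absent', and for the remaining characters it is 'present'.
Only Species B, Species D, Species J, Species M, and Species Q show the derived state 'present' for Trait 1, supporting them as a clade.
All ingroup taxa share the derived state 'present' for Trait 2; it defines the ingroup but does not resolve relationships within it.
Trait 3: derived state 'present' in Species B, Species D, Species J, and Species M only — synapomorphy for {Species B, Species D, Species J, Species M}.
Trait 4: derived state 'absent' in Species J and Species M only — synapomorphy for {Species J, Species M}.
Only Species B, Species J, and Species M show the derived state 'present' for Trait 5, supporting them as a clade.
Most parsimonious ingroup topology: ((((Species B,(Species M,Species J)),Species D),Species Q),Species A).
The clade {Species B, Species J, Species M} is supported by Trait 5: its derived state 'present' occurs in exactly those taxa and in no other taxon (including the outgroup).

Trait 5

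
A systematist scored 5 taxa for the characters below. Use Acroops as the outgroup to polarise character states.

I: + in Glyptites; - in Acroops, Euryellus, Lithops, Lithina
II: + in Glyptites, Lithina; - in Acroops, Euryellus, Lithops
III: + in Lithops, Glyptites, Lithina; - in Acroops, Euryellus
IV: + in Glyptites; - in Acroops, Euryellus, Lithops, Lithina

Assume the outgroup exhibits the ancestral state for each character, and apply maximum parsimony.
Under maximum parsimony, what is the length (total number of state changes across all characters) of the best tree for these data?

The outgroup has state '-' for every character, so '+' is the derived state throughout.
I (derived state '+') is unique to Glyptites (autapomorphy; uninformative for grouping).
II: derived state '+' in Glyptites and Lithina only — synapomorphy for {Glyptites, Lithina}.
Only Glyptites, Lithina, and Lithops show the derived state '+' for III, supporting them as a clade.
IV (derived state '+') is unique to Glyptites (autapomorphy; uninformative for grouping).
Most parsimonious ingroup topology: (Euryellus,(Lithops,(Glyptites,Lithina))).
Changes per character on this tree: I: 1; II: 1; III: 1; IV: 1.
Total = 4.

4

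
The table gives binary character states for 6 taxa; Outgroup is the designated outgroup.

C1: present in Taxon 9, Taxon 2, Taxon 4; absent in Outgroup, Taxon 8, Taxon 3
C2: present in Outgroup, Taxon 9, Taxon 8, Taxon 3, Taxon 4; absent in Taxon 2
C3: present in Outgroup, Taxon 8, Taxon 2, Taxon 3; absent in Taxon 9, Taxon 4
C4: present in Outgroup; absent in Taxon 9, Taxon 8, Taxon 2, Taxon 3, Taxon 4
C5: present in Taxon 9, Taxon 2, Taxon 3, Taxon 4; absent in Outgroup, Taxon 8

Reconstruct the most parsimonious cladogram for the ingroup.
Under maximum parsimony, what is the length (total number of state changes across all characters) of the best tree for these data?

5

Character polarity is set by the outgroup: the derived state is whichever differs from the outgroup's state, so for C2, C3, C4 the derived state is 'absent', and for the remaining characters it is 'present'.
C1 (derived state 'present') is shared by Taxon 2, Taxon 4, and Taxon 9 — a synapomorphy uniting that clade.
C2: derived state 'absent' in Taxon 2 only — an autapomorphy, so it tells us nothing about relationships among taxa.
Only Taxon 4 and Taxon 9 show the derived state 'absent' for C3, supporting them as a clade.
C4 (derived state 'absent') is shared by all ingroup taxa — unites the whole ingroup.
C5: derived state 'present' in Taxon 2, Taxon 3, Taxon 4, and Taxon 9 only — synapomorphy for {Taxon 2, Taxon 3, Taxon 4, Taxon 9}.
Most parsimonious ingroup topology: ((((Taxon 9,Taxon 4),Taxon 2),Taxon 3),Taxon 8).
Changes per character on this tree: C1: 1; C2: 1; C3: 1; C4: 1; C5: 1.
Total = 5.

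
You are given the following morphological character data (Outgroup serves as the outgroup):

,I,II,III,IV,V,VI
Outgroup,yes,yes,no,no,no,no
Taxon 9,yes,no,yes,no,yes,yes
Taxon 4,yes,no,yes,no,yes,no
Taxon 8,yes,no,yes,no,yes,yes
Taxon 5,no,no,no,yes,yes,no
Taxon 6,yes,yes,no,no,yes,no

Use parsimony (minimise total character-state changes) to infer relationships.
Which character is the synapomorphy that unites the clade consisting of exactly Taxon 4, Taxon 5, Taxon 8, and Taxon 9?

Character polarity is set by the outgroup: the derived state is whichever differs from the outgroup's state, so for I, II the derived state is 'no', and for the remaining characters it is 'yes'.
I (derived state 'no') is unique to Taxon 5 (autapomorphy; uninformative for grouping).
II (derived state 'no') is shared by Taxon 4, Taxon 5, Taxon 8, and Taxon 9 — a synapomorphy uniting that clade.
III: derived state 'yes' in Taxon 4, Taxon 8, and Taxon 9 only — synapomorphy for {Taxon 4, Taxon 8, Taxon 9}.
IV (derived state 'yes') is unique to Taxon 5 (autapomorphy; uninformative for grouping).
V (derived state 'yes') is shared by all ingroup taxa — unites the whole ingroup.
VI: derived state 'yes' in Taxon 8 and Taxon 9 only — synapomorphy for {Taxon 8, Taxon 9}.
Most parsimonious ingroup topology: ((((Taxon 9,Taxon 8),Taxon 4),Taxon 5),Taxon 6).
The clade {Taxon 4, Taxon 5, Taxon 8, Taxon 9} is supported by II: its derived state 'no' occurs in exactly those taxa and in no other taxon (including the outgroup).

II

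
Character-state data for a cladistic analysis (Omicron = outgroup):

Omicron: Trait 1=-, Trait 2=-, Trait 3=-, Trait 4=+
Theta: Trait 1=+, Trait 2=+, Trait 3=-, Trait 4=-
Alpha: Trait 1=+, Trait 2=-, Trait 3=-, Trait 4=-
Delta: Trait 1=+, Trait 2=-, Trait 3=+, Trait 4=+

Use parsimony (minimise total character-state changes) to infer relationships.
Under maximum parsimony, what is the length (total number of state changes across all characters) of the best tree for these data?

Character polarity is set by the outgroup: the derived state is whichever differs from the outgroup's state, so for Trait 4 the derived state is '-', and for the remaining characters it is '+'.
Trait 1 (derived state '+') is shared by all ingroup taxa — unites the whole ingroup.
Trait 2 (derived state '+') is unique to Theta (autapomorphy; uninformative for grouping).
Trait 3: derived state '+' in Delta only — an autapomorphy, so it tells us nothing about relationships among taxa.
Only Alpha and Theta show the derived state '-' for Trait 4, supporting them as a clade.
Most parsimonious ingroup topology: ((Theta,Alpha),Delta).
Changes per character on this tree: Trait 1: 1; Trait 2: 1; Trait 3: 1; Trait 4: 1.
Total = 4.

4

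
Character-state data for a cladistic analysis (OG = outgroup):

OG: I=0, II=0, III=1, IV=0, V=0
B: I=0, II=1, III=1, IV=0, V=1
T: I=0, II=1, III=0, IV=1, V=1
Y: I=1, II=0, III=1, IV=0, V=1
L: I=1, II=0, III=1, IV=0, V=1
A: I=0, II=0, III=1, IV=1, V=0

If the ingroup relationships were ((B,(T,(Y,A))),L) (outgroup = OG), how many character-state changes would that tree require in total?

9

Map each character onto ((B,(T,(Y,A))),L) (rooted by OG) and count the minimum state changes it requires (Fitch parsimony):
I: 2; II: 2; III: 1; IV: 2; V: 2.
Total tree length = 9.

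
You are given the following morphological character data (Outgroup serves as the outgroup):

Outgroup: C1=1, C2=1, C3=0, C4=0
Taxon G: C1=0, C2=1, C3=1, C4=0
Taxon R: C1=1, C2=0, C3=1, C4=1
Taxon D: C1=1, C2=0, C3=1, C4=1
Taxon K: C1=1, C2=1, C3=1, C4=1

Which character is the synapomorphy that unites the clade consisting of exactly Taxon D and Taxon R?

Character polarity is set by the outgroup: the derived state is whichever differs from the outgroup's state, so for C1, C2 the derived state is '0', and for the remaining characters it is '1'.
C1: derived state '0' in Taxon G only — an autapomorphy, so it tells us nothing about relationships among taxa.
C2 (derived state '0') is shared by Taxon D and Taxon R — a synapomorphy uniting that clade.
C3 (derived state '1') is shared by all ingroup taxa — unites the whole ingroup.
Only Taxon D, Taxon K, and Taxon R show the derived state '1' for C4, supporting them as a clade.
Most parsimonious ingroup topology: (Taxon G,((Taxon R,Taxon D),Taxon K)).
The clade {Taxon D, Taxon R} is supported by C2: its derived state '0' occurs in exactly those taxa and in no other taxon (including the outgroup).

C2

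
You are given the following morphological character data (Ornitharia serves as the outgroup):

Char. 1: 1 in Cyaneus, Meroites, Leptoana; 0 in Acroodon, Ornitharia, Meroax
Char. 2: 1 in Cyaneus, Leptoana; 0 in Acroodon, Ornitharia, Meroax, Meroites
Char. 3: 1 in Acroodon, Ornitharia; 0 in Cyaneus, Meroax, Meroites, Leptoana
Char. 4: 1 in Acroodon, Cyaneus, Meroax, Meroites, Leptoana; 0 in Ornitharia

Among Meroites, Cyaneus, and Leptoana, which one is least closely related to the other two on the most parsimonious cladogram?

Meroites

Character polarity is set by the outgroup: the derived state is whichever differs from the outgroup's state, so for Char. 3 the derived state is '0', and for the remaining characters it is '1'.
Only Cyaneus, Leptoana, and Meroites show the derived state '1' for Char. 1, supporting them as a clade.
Char. 2: derived state '1' in Cyaneus and Leptoana only — synapomorphy for {Cyaneus, Leptoana}.
Only Cyaneus, Leptoana, Meroax, and Meroites show the derived state '0' for Char. 3, supporting them as a clade.
All ingroup taxa share the derived state '1' for Char. 4; it defines the ingroup but does not resolve relationships within it.
Most parsimonious ingroup topology: ((((Cyaneus,Leptoana),Meroites),Meroax),Acroodon).
Cyaneus and Leptoana share a more recent common ancestor with each other than either does with Meroites, so Meroites is the least closely related of the three.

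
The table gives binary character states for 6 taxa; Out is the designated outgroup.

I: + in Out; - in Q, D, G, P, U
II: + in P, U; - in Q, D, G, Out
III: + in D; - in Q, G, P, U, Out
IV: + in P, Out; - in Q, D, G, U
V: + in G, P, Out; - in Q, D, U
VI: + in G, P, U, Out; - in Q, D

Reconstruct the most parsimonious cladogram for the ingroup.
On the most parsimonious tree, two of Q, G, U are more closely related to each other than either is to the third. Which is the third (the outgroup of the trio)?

Character polarity is set by the outgroup: the derived state is whichever differs from the outgroup's state, so for I, IV, V, VI the derived state is '-', and for the remaining characters it is '+'.
All ingroup taxa share the derived state '-' for I; it defines the ingroup but does not resolve relationships within it.
II groups P and U, which is incompatible with the clades supported by the remaining characters; treating it as convergent (homoplasy) costs fewer steps than any alternative tree.
III: derived state '+' in D only — an autapomorphy, so it tells us nothing about relationships among taxa.
Only D, G, Q, and U show the derived state '-' for IV, supporting them as a clade.
V (derived state '-') is shared by D, Q, and U — a synapomorphy uniting that clade.
Only D and Q show the derived state '-' for VI, supporting them as a clade.
Most parsimonious ingroup topology: (((U,(Q,D)),G),P).
U and Q share a more recent common ancestor with each other than either does with G, so G is the least closely related of the three.

G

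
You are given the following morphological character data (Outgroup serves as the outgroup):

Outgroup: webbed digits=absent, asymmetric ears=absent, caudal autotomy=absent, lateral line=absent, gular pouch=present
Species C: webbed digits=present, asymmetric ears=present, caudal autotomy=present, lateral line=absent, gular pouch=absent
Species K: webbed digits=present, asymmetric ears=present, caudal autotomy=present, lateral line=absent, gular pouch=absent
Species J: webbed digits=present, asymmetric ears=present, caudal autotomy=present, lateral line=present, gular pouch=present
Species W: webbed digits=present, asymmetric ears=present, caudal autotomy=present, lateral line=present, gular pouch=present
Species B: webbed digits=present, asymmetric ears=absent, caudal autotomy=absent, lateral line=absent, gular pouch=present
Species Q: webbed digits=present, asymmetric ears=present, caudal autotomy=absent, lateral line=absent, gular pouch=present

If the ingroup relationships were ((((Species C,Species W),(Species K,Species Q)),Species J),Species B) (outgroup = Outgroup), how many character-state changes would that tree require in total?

8

Map each character onto ((((Species C,Species W),(Species K,Species Q)),Species J),Species B) (rooted by Outgroup) and count the minimum state changes it requires (Fitch parsimony):
webbed digits: 1; asymmetric ears: 1; caudal autotomy: 2; lateral line: 2; gular pouch: 2.
Total tree length = 8.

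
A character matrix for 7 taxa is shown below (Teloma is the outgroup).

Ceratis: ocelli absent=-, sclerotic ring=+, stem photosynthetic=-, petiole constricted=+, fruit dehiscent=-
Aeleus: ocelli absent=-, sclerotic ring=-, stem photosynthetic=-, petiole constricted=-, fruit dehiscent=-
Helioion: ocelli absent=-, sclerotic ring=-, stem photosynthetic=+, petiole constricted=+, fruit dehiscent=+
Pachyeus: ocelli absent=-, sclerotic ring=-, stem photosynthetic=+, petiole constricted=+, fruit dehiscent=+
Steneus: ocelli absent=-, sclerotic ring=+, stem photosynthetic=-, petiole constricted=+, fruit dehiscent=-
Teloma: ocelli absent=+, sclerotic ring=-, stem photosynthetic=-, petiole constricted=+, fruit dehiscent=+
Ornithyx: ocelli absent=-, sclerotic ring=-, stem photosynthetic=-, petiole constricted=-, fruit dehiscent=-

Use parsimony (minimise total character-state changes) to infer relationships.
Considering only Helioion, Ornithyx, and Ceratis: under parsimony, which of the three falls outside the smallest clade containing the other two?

Character polarity is set by the outgroup: the derived state is whichever differs from the outgroup's state, so for ocelli absent, petiole constricted, fruit dehiscent the derived state is '-', and for the remaining characters it is '+'.
ocelli absent (derived state '-') is shared by all ingroup taxa — unites the whole ingroup.
sclerotic ring: derived state '+' in Ceratis and Steneus only — synapomorphy for {Ceratis, Steneus}.
stem photosynthetic: derived state '+' in Helioion and Pachyeus only — synapomorphy for {Helioion, Pachyeus}.
Only Aeleus and Ornithyx show the derived state '-' for petiole constricted, supporting them as a clade.
fruit dehiscent: derived state '-' in Aeleus, Ceratis, Ornithyx, and Steneus only — synapomorphy for {Aeleus, Ceratis, Ornithyx, Steneus}.
Most parsimonious ingroup topology: ((Helioion,Pachyeus),((Aeleus,Ornithyx),(Ceratis,Steneus))).
Ornithyx and Ceratis share a more recent common ancestor with each other than either does with Helioion, so Helioion is the least closely related of the three.

Helioion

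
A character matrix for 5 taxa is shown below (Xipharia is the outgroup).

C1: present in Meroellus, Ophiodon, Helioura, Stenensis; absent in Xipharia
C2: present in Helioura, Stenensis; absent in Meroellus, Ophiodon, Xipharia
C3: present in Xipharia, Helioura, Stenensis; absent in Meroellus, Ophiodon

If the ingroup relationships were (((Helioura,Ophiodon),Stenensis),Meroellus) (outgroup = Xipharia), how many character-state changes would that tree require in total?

5

Map each character onto (((Helioura,Ophiodon),Stenensis),Meroellus) (rooted by Xipharia) and count the minimum state changes it requires (Fitch parsimony):
C1: 1; C2: 2; C3: 2.
Total tree length = 5.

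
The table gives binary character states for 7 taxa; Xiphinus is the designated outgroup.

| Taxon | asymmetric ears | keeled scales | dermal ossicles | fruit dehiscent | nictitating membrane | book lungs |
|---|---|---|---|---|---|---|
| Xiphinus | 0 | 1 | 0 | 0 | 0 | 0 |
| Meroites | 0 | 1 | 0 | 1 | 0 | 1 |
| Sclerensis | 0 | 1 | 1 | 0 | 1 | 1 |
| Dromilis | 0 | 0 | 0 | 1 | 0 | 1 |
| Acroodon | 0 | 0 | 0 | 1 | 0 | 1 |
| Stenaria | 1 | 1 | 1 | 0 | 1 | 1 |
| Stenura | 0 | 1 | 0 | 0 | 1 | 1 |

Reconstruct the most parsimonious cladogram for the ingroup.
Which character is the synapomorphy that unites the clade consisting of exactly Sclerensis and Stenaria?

Character polarity is set by the outgroup: the derived state is whichever differs from the outgroup's state, so for keeled scales the derived state is '0', and for the remaining characters it is '1'.
asymmetric ears (derived state '1') is unique to Stenaria (autapomorphy; uninformative for grouping).
Only Acroodon and Dromilis show the derived state '0' for keeled scales, supporting them as a clade.
dermal ossicles (derived state '1') is shared by Sclerensis and Stenaria — a synapomorphy uniting that clade.
fruit dehiscent (derived state '1') is shared by Acroodon, Dromilis, and Meroites — a synapomorphy uniting that clade.
Only Sclerensis, Stenaria, and Stenura show the derived state '1' for nictitating membrane, supporting them as a clade.
book lungs (derived state '1') is shared by all ingroup taxa — unites the whole ingroup.
Most parsimonious ingroup topology: ((Meroites,(Dromilis,Acroodon)),((Sclerensis,Stenaria),Stenura)).
The clade {Sclerensis, Stenaria} is supported by dermal ossicles: its derived state '1' occurs in exactly those taxa and in no other taxon (including the outgroup).

dermal ossicles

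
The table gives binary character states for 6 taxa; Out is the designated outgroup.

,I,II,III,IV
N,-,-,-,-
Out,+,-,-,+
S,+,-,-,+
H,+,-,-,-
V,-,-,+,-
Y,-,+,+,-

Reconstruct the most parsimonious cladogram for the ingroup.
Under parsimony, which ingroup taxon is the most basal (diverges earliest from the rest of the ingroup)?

Character polarity is set by the outgroup: the derived state is whichever differs from the outgroup's state, so for I, IV the derived state is '-', and for the remaining characters it is '+'.
I (derived state '-') is shared by N, V, and Y — a synapomorphy uniting that clade.
II: derived state '+' in Y only — an autapomorphy, so it tells us nothing about relationships among taxa.
Only V and Y show the derived state '+' for III, supporting them as a clade.
IV: derived state '-' in H, N, V, and Y only — synapomorphy for {H, N, V, Y}.
Most parsimonious ingroup topology: (S,(H,((Y,V),N))).
S is sister to the clade containing all other ingroup taxa, so it is the earliest-diverging (most basal) ingroup lineage.

S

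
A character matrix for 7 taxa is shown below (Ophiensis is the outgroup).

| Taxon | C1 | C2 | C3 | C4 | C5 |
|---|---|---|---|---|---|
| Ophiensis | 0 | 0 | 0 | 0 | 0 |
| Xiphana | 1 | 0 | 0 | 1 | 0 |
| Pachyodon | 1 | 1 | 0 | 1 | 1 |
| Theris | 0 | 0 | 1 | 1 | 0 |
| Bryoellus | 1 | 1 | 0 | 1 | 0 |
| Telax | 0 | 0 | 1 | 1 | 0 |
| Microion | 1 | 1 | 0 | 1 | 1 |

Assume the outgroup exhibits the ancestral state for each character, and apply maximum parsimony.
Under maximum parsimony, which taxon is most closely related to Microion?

The outgroup has state '0' for every character, so '1' is the derived state throughout.
C1: derived state '1' in Bryoellus, Microion, Pachyodon, and Xiphana only — synapomorphy for {Bryoellus, Microion, Pachyodon, Xiphana}.
C2 (derived state '1') is shared by Bryoellus, Microion, and Pachyodon — a synapomorphy uniting that clade.
C3: derived state '1' in Telax and Theris only — synapomorphy for {Telax, Theris}.
All ingroup taxa share the derived state '1' for C4; it defines the ingroup but does not resolve relationships within it.
C5: derived state '1' in Microion and Pachyodon only — synapomorphy for {Microion, Pachyodon}.
Most parsimonious ingroup topology: ((Xiphana,((Pachyodon,Microion),Bryoellus)),(Theris,Telax)).
Microion and Pachyodon form a cherry on this tree, so they are sister taxa.

Pachyodon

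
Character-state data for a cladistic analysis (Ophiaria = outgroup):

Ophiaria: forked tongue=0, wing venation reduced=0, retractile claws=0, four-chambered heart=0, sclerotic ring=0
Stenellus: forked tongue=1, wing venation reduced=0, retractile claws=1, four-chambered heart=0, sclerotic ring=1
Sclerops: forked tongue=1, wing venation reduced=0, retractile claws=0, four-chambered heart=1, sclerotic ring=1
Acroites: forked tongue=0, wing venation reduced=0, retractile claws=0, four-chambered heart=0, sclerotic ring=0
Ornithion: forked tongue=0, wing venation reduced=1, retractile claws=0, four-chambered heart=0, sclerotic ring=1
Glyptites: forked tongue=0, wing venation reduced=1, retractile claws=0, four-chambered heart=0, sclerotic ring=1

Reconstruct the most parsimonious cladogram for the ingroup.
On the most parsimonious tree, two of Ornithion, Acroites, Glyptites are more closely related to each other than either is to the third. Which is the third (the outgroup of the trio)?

Acroites

The outgroup has state '0' for every character, so '1' is the derived state throughout.
Only Sclerops and Stenellus show the derived state '1' for forked tongue, supporting them as a clade.
wing venation reduced: derived state '1' in Glyptites and Ornithion only — synapomorphy for {Glyptites, Ornithion}.
retractile claws (derived state '1') is unique to Stenellus (autapomorphy; uninformative for grouping).
four-chambered heart: derived state '1' in Sclerops only — an autapomorphy, so it tells us nothing about relationships among taxa.
Only Glyptites, Ornithion, Sclerops, and Stenellus show the derived state '1' for sclerotic ring, supporting them as a clade.
Most parsimonious ingroup topology: (((Stenellus,Sclerops),(Ornithion,Glyptites)),Acroites).
Ornithion and Glyptites share a more recent common ancestor with each other than either does with Acroites, so Acroites is the least closely related of the three.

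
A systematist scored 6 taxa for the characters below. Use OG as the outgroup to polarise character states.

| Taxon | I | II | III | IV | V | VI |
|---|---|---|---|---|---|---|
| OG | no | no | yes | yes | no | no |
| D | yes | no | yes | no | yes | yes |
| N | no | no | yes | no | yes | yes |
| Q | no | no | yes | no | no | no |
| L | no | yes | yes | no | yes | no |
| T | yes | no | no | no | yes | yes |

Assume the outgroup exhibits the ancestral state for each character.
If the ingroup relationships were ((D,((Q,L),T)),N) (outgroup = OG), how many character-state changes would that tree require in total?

Map each character onto ((D,((Q,L),T)),N) (rooted by OG) and count the minimum state changes it requires (Fitch parsimony):
I: 2; II: 1; III: 1; IV: 1; V: 2; VI: 2.
Total tree length = 9.

9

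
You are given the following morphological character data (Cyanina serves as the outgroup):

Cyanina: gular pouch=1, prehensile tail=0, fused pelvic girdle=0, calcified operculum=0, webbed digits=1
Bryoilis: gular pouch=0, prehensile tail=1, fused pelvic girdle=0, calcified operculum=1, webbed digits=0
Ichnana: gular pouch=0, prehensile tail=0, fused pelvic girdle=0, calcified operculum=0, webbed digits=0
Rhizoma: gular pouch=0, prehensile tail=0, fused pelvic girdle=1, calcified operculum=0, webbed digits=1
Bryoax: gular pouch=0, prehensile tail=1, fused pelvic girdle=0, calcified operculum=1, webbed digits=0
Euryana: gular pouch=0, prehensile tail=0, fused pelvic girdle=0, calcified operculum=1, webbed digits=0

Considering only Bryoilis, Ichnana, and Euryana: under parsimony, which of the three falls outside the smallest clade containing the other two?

Character polarity is set by the outgroup: the derived state is whichever differs from the outgroup's state, so for gular pouch, webbed digits the derived state is '0', and for the remaining characters it is '1'.
gular pouch (derived state '0') is shared by all ingroup taxa — unites the whole ingroup.
prehensile tail (derived state '1') is shared by Bryoax and Bryoilis — a synapomorphy uniting that clade.
fused pelvic girdle: derived state '1' in Rhizoma only — an autapomorphy, so it tells us nothing about relationships among taxa.
Only Bryoax, Bryoilis, and Euryana show the derived state '1' for calcified operculum, supporting them as a clade.
webbed digits: derived state '0' in Bryoax, Bryoilis, Euryana, and Ichnana only — synapomorphy for {Bryoax, Bryoilis, Euryana, Ichnana}.
Most parsimonious ingroup topology: ((((Bryoilis,Bryoax),Euryana),Ichnana),Rhizoma).
Euryana and Bryoilis share a more recent common ancestor with each other than either does with Ichnana, so Ichnana is the least closely related of the three.

Ichnana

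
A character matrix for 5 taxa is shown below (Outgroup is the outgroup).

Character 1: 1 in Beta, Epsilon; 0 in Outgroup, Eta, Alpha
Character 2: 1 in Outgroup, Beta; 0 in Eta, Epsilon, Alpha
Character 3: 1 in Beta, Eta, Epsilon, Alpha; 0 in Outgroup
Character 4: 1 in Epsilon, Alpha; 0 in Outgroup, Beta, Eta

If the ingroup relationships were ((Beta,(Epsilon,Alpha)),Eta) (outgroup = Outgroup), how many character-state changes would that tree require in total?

Map each character onto ((Beta,(Epsilon,Alpha)),Eta) (rooted by Outgroup) and count the minimum state changes it requires (Fitch parsimony):
Character 1: 2; Character 2: 2; Character 3: 1; Character 4: 1.
Total tree length = 6.

6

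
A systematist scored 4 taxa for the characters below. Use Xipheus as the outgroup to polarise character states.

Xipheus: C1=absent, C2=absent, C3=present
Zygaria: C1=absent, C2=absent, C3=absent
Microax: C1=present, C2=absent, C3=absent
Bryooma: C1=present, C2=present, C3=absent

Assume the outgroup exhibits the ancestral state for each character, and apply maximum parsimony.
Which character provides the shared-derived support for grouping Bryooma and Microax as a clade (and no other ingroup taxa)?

Character polarity is set by the outgroup: the derived state is whichever differs from the outgroup's state, so for C3 the derived state is 'absent', and for the remaining characters it is 'present'.
Only Bryooma and Microax show the derived state 'present' for C1, supporting them as a clade.
C2 (derived state 'present') is unique to Bryooma (autapomorphy; uninformative for grouping).
All ingroup taxa share the derived state 'absent' for C3; it defines the ingroup but does not resolve relationships within it.
Most parsimonious ingroup topology: (Zygaria,(Microax,Bryooma)).
The clade {Bryooma, Microax} is supported by C1: its derived state 'present' occurs in exactly those taxa and in no other taxon (including the outgroup).

C1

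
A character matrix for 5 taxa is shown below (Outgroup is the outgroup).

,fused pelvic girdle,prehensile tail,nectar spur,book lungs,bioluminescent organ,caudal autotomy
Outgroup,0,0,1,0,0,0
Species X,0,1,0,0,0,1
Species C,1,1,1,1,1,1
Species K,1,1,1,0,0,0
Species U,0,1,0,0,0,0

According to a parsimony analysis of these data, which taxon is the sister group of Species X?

Character polarity is set by the outgroup: the derived state is whichever differs from the outgroup's state, so for nectar spur the derived state is '0', and for the remaining characters it is '1'.
Only Species C and Species K show the derived state '1' for fused pelvic girdle, supporting them as a clade.
All ingroup taxa share the derived state '1' for prehensile tail; it defines the ingroup but does not resolve relationships within it.
Only Species U and Species X show the derived state '0' for nectar spur, supporting them as a clade.
book lungs: derived state '1' in Species C only — an autapomorphy, so it tells us nothing about relationships among taxa.
bioluminescent organ (derived state '1') is unique to Species C (autapomorphy; uninformative for grouping).
caudal autotomy (state '1') occurs in Species C and Species X but conflicts with the nesting implied by the other characters — most parsimoniously interpreted as homoplasy.
Most parsimonious ingroup topology: ((Species X,Species U),(Species C,Species K)).
Species X and Species U form a cherry on this tree, so they are sister taxa.

Species U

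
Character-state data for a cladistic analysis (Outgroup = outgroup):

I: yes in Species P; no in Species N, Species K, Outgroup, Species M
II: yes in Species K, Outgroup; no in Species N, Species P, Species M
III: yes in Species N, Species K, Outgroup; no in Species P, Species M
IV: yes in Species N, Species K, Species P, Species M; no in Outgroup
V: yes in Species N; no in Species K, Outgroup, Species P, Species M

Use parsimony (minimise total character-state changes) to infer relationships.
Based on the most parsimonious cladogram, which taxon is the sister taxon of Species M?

Character polarity is set by the outgroup: the derived state is whichever differs from the outgroup's state, so for II, III the derived state is 'no', and for the remaining characters it is 'yes'.
I: derived state 'yes' in Species P only — an autapomorphy, so it tells us nothing about relationships among taxa.
II: derived state 'no' in Species M, Species N, and Species P only — synapomorphy for {Species M, Species N, Species P}.
III: derived state 'no' in Species M and Species P only — synapomorphy for {Species M, Species P}.
IV (derived state 'yes') is shared by all ingroup taxa — unites the whole ingroup.
V: derived state 'yes' in Species N only — an autapomorphy, so it tells us nothing about relationships among taxa.
Most parsimonious ingroup topology: (((Species P,Species M),Species N),Species K).
Species M and Species P form a cherry on this tree, so they are sister taxa.

Species P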